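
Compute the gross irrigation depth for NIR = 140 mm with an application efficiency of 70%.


Ea = 70% = 0.7
GID = NIR / Ea = 140 / 0.7 = 200.0000 mm

200.0000 mm


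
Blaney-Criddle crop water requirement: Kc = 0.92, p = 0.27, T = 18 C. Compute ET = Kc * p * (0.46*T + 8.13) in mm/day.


ET = Kc * p * (0.46*T + 8.13)
ET = 0.92 * 0.27 * (0.46*18 + 8.13)
ET = 0.92 * 0.27 * 16.4100

4.0762 mm/day


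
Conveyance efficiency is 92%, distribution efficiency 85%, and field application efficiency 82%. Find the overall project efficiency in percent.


Ec = 0.92, Eb = 0.85, Ea = 0.82
E = 0.92 * 0.85 * 0.82 * 100 = 64.1240%

64.1240 %


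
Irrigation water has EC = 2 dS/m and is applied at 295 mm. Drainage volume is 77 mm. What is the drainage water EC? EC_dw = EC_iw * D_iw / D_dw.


EC_dw = EC_iw * D_iw / D_dw
EC_dw = 2 * 295 / 77
EC_dw = 590 / 77

7.6623 dS/m


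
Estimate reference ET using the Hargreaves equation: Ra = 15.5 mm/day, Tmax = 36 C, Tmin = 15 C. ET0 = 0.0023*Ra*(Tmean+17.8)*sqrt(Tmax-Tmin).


Tmean = (Tmax + Tmin)/2 = (36 + 15)/2 = 25.5
ET0 = 0.0023 * 15.5 * (25.5 + 17.8) * sqrt(36 - 15)
ET0 = 0.0023 * 15.5 * 43.3 * 4.582576

7.0739 mm/day


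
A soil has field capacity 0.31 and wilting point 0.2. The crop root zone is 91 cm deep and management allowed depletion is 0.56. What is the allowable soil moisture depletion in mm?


SMD = (FC - PWP) * d * MAD * 10
SMD = (0.31 - 0.2) * 91 * 0.56 * 10
SMD = 0.1100 * 91 * 0.56 * 10

56.0560 mm


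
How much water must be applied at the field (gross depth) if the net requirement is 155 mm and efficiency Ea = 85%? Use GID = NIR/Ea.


Ea = 85% = 0.85
GID = NIR / Ea = 155 / 0.85 = 182.3529 mm

182.3529 mm


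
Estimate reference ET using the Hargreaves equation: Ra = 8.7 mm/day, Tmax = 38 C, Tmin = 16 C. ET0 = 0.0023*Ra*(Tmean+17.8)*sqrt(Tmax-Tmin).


Tmean = (Tmax + Tmin)/2 = (38 + 16)/2 = 27.0
ET0 = 0.0023 * 8.7 * (27.0 + 17.8) * sqrt(38 - 16)
ET0 = 0.0023 * 8.7 * 44.8 * 4.690416

4.2047 mm/day


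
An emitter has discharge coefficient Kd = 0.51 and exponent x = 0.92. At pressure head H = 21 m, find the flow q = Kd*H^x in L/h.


q = Kd * H^x = 0.51 * 21^0.92 = 0.51 * 16.460452

8.3948 L/h


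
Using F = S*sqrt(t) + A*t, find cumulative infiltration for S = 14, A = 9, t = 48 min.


F = S*sqrt(t) + A*t
F = 14*sqrt(48) + 9*48
F = 14*6.928203 + 432

528.9948 mm


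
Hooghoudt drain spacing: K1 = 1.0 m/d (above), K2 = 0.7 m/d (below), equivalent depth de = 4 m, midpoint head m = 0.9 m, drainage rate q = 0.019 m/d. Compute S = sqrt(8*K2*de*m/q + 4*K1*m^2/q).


S^2 = 8*K2*de*m/q + 4*K1*m^2/q
S^2 = 8*0.7*4*0.9/0.019 + 4*1.0*0.9^2/0.019
S = sqrt(1231.5789)

35.0939 m


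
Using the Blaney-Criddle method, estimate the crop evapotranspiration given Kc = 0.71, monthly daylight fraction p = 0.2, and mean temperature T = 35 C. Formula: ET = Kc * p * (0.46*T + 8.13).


ET = Kc * p * (0.46*T + 8.13)
ET = 0.71 * 0.2 * (0.46*35 + 8.13)
ET = 0.71 * 0.2 * 24.2300

3.4407 mm/day


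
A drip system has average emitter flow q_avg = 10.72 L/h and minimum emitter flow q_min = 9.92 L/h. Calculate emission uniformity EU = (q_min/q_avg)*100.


EU = (q_min/q_avg)*100 = (9.92/10.72)*100 = 92.5373%

92.5373 %


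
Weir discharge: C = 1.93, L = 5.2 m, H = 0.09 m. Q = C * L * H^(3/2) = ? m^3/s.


Q = C * L * H^(3/2) = 1.93 * 5.2 * 0.09^1.5 = 1.93 * 5.2 * 0.027000

0.2710 m^3/s


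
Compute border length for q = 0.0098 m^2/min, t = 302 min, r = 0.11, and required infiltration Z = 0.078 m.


L = q*t/((1+r)*Z)
L = 0.0098*302/((1+0.11)*0.078)
L = 2.9596/0.08658

34.1834 m


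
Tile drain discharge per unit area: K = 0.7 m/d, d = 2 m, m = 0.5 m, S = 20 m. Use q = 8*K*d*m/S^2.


q = 8*K*d*m/S^2
q = 8*0.7*2*0.5/20^2
q = 5.6000 / 400

0.0140 m/d


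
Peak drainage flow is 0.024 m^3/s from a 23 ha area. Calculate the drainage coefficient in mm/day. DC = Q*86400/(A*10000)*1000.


DC = Q * 86400 / (A * 10000) * 1000
DC = 0.024 * 86400 / (23 * 10000) * 1000
DC = 2073600.0000 / 230000

9.0157 mm/day


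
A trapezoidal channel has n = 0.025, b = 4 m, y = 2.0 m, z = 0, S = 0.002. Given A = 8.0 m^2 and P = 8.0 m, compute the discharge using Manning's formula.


R = A/P = 8.0/8.0 = 1.000000
Q = (1/0.025) * 8.0 * 1.000000^(2/3) * 0.002^0.5

14.3108 m^3/s


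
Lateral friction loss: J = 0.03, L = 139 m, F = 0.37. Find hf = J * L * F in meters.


hf = J * L * F = 0.03 * 139 * 0.37 = 1.5429 m

1.5429 m


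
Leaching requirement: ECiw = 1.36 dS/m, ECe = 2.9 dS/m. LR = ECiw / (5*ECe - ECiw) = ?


LR = ECiw / (5*ECe - ECiw)
LR = 1.36 / (5*2.9 - 1.36)
LR = 1.36 / 13.1400

0.1035


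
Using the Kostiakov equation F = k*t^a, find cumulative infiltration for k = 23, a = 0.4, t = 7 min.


F = k * t^a = 23 * 7^0.4
F = 23 * 2.177906

50.0918 mm


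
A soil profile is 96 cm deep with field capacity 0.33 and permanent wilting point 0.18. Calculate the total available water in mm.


AWC = (FC - PWP) * d * 10
AWC = (0.33 - 0.18) * 96 * 10
AWC = 0.1500 * 96 * 10

144.0000 mm


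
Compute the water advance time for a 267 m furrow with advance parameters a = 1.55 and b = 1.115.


t = (L/a)^(1/b)
t = (267/1.55)^(1/1.115)
t = 172.258065^(1/1.115)

101.2843 min


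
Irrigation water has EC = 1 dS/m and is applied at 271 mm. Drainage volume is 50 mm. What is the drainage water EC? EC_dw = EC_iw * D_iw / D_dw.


EC_dw = EC_iw * D_iw / D_dw
EC_dw = 1 * 271 / 50
EC_dw = 271 / 50

5.4200 dS/m


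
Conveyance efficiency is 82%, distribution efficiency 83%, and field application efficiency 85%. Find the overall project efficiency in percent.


Ec = 0.82, Eb = 0.83, Ea = 0.85
E = 0.82 * 0.83 * 0.85 * 100 = 57.8510%

57.8510 %


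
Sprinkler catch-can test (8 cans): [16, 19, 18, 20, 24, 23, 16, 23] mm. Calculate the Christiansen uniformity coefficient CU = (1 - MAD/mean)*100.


mean = 19.875000 mm
MAD = 2.625000 mm
CU = (1 - 2.625000/19.875000)*100

86.7925 %


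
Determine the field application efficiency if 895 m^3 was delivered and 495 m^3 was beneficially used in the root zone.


Ea = V_root / V_field * 100 = 495 / 895 * 100 = 55.3073%

55.3073 %


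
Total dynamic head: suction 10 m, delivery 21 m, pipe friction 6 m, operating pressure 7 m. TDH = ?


TDH = Hs + Hd + hf + Hp = 10 + 21 + 6 + 7 = 44

44 m


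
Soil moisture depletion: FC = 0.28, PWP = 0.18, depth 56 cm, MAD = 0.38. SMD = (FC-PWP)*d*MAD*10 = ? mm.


SMD = (FC - PWP) * d * MAD * 10
SMD = (0.28 - 0.18) * 56 * 0.38 * 10
SMD = 0.1000 * 56 * 0.38 * 10

21.2800 mm


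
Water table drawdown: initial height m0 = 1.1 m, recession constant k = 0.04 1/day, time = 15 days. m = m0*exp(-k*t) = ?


m = m0 * exp(-k*t)
m = 1.1 * exp(-0.04 * 15)
m = 1.1 * exp(-0.6000)

0.6037 m


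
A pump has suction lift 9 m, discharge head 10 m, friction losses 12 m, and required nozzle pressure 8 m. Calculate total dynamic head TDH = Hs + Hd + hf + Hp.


TDH = Hs + Hd + hf + Hp = 9 + 10 + 12 + 8 = 39

39 m


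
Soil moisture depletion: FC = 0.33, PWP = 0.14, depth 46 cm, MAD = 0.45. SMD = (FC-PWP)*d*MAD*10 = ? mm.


SMD = (FC - PWP) * d * MAD * 10
SMD = (0.33 - 0.14) * 46 * 0.45 * 10
SMD = 0.1900 * 46 * 0.45 * 10

39.3300 mm


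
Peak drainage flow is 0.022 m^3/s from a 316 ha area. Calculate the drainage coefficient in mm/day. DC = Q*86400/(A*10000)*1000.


DC = Q * 86400 / (A * 10000) * 1000
DC = 0.022 * 86400 / (316 * 10000) * 1000
DC = 1900800.0000 / 3160000

0.6015 mm/day


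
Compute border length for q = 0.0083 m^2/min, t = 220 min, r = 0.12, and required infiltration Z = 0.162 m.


L = q*t/((1+r)*Z)
L = 0.0083*220/((1+0.12)*0.162)
L = 1.826/0.18144

10.0639 m


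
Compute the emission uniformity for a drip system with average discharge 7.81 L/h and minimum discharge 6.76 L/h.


EU = (q_min/q_avg)*100 = (6.76/7.81)*100 = 86.5557%

86.5557 %


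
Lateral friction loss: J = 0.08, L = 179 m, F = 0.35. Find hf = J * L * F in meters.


hf = J * L * F = 0.08 * 179 * 0.35 = 5.0120 m

5.0120 m


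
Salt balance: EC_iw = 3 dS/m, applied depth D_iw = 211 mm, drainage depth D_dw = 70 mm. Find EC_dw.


EC_dw = EC_iw * D_iw / D_dw
EC_dw = 3 * 211 / 70
EC_dw = 633 / 70

9.0429 dS/m


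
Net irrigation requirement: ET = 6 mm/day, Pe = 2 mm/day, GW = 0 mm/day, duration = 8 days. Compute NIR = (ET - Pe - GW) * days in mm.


Daily deficit = ET - Pe - GW = 6 - 2 - 0 = 4 mm/day
NIR = 4 * 8 = 32 mm

32.0000 mm


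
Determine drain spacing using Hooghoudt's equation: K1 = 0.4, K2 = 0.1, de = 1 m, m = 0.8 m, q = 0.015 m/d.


S^2 = 8*K2*de*m/q + 4*K1*m^2/q
S^2 = 8*0.1*1*0.8/0.015 + 4*0.4*0.8^2/0.015
S = sqrt(110.9333)

10.5325 m


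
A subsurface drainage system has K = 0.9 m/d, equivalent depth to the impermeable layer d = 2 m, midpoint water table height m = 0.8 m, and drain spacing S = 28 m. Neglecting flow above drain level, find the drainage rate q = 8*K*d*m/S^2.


q = 8*K*d*m/S^2
q = 8*0.9*2*0.8/28^2
q = 11.5200 / 784

0.0147 m/d


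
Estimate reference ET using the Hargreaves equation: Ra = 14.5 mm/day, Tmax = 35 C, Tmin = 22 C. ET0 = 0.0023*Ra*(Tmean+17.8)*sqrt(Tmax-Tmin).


Tmean = (Tmax + Tmin)/2 = (35 + 22)/2 = 28.5
ET0 = 0.0023 * 14.5 * (28.5 + 17.8) * sqrt(35 - 22)
ET0 = 0.0023 * 14.5 * 46.3 * 3.605551

5.5673 mm/day


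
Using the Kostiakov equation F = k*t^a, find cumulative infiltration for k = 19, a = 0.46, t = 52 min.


F = k * t^a = 19 * 52^0.46
F = 19 * 6.156892

116.9809 mm


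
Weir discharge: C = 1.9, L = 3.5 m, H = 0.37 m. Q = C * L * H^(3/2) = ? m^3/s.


Q = C * L * H^(3/2) = 1.9 * 3.5 * 0.37^1.5 = 1.9 * 3.5 * 0.225062

1.4967 m^3/s


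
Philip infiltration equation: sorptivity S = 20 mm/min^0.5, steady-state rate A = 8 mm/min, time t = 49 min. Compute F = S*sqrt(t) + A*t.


F = S*sqrt(t) + A*t
F = 20*sqrt(49) + 8*49
F = 20*7.000000 + 392

532.0000 mm


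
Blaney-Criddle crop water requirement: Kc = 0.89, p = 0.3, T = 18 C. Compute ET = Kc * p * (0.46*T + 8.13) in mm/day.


ET = Kc * p * (0.46*T + 8.13)
ET = 0.89 * 0.3 * (0.46*18 + 8.13)
ET = 0.89 * 0.3 * 16.4100

4.3815 mm/day


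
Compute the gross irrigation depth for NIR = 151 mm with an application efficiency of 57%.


Ea = 57% = 0.57
GID = NIR / Ea = 151 / 0.57 = 264.9123 mm

264.9123 mm


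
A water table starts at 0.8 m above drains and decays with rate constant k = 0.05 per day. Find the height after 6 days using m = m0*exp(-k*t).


m = m0 * exp(-k*t)
m = 0.8 * exp(-0.05 * 6)
m = 0.8 * exp(-0.3000)

0.5927 m


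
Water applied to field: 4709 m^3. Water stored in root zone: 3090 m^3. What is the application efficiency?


Ea = V_root / V_field * 100 = 3090 / 4709 * 100 = 65.6190%

65.6190 %


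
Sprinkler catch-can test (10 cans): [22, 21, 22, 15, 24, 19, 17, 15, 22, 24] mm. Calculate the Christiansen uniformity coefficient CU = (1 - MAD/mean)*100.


mean = 20.100000 mm
MAD = 2.880000 mm
CU = (1 - 2.880000/20.100000)*100

85.6716 %


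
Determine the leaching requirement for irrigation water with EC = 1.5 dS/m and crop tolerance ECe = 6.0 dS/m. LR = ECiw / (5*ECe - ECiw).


LR = ECiw / (5*ECe - ECiw)
LR = 1.5 / (5*6.0 - 1.5)
LR = 1.5 / 28.5000

0.0526


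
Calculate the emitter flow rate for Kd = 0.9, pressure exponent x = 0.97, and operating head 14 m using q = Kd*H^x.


q = Kd * H^x = 0.9 * 14^0.97 = 0.9 * 12.934338

11.6409 L/h


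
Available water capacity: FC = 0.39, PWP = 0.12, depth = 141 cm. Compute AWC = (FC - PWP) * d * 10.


AWC = (FC - PWP) * d * 10
AWC = (0.39 - 0.12) * 141 * 10
AWC = 0.2700 * 141 * 10

380.7000 mm


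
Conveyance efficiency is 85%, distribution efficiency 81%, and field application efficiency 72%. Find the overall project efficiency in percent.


Ec = 0.85, Eb = 0.81, Ea = 0.72
E = 0.85 * 0.81 * 0.72 * 100 = 49.5720%

49.5720 %


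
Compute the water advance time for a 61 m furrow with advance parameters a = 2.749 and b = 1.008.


t = (L/a)^(1/b)
t = (61/2.749)^(1/1.008)
t = 22.189887^(1/1.008)

21.6507 min


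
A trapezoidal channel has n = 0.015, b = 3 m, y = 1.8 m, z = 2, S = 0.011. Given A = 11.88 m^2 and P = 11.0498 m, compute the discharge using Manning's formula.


R = A/P = 11.88/11.0498 = 1.075133
Q = (1/0.015) * 11.88 * 1.075133^(2/3) * 0.011^0.5

87.1759 m^3/s


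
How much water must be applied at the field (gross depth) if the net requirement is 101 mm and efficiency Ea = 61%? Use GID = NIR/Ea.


Ea = 61% = 0.61
GID = NIR / Ea = 101 / 0.61 = 165.5738 mm

165.5738 mm


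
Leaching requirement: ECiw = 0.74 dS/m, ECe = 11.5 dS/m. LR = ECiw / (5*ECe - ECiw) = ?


LR = ECiw / (5*ECe - ECiw)
LR = 0.74 / (5*11.5 - 0.74)
LR = 0.74 / 56.7600

0.0130


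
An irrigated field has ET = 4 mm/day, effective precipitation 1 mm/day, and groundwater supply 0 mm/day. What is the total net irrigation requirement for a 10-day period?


Daily deficit = ET - Pe - GW = 4 - 1 - 0 = 3 mm/day
NIR = 3 * 10 = 30 mm

30.0000 mm


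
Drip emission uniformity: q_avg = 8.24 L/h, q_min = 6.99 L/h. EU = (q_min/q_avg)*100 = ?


EU = (q_min/q_avg)*100 = (6.99/8.24)*100 = 84.8301%

84.8301 %


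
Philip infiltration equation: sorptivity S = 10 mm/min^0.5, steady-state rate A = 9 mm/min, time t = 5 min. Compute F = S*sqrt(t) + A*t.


F = S*sqrt(t) + A*t
F = 10*sqrt(5) + 9*5
F = 10*2.236068 + 45

67.3607 mm


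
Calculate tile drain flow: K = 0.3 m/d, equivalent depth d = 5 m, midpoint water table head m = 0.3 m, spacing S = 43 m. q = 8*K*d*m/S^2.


q = 8*K*d*m/S^2
q = 8*0.3*5*0.3/43^2
q = 3.6000 / 1849

0.0019 m/d


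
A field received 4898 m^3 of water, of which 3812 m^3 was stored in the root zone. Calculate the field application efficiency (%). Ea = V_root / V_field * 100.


Ea = V_root / V_field * 100 = 3812 / 4898 * 100 = 77.8277%

77.8277 %


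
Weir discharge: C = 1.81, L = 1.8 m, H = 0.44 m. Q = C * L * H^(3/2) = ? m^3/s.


Q = C * L * H^(3/2) = 1.81 * 1.8 * 0.44^1.5 = 1.81 * 1.8 * 0.291863

0.9509 m^3/s


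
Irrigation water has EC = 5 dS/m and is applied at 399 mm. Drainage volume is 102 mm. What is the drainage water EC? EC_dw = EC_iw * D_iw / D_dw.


EC_dw = EC_iw * D_iw / D_dw
EC_dw = 5 * 399 / 102
EC_dw = 1995 / 102

19.5588 dS/m


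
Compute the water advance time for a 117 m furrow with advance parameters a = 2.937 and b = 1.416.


t = (L/a)^(1/b)
t = (117/2.937)^(1/1.416)
t = 39.836568^(1/1.416)

13.4941 min


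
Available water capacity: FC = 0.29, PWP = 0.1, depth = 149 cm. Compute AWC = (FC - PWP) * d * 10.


AWC = (FC - PWP) * d * 10
AWC = (0.29 - 0.1) * 149 * 10
AWC = 0.1900 * 149 * 10

283.1000 mm


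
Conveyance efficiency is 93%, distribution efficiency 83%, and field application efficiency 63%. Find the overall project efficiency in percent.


Ec = 0.93, Eb = 0.83, Ea = 0.63
E = 0.93 * 0.83 * 0.63 * 100 = 48.6297%

48.6297 %


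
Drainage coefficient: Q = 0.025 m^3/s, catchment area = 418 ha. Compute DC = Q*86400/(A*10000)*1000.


DC = Q * 86400 / (A * 10000) * 1000
DC = 0.025 * 86400 / (418 * 10000) * 1000
DC = 2160000.0000 / 4180000

0.5167 mm/day


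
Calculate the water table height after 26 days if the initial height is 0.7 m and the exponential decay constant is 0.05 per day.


m = m0 * exp(-k*t)
m = 0.7 * exp(-0.05 * 26)
m = 0.7 * exp(-1.3000)

0.1908 m


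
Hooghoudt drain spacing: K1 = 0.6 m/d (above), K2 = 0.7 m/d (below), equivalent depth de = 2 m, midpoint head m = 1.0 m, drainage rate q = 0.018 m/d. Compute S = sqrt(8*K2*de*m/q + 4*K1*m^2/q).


S^2 = 8*K2*de*m/q + 4*K1*m^2/q
S^2 = 8*0.7*2*1.0/0.018 + 4*0.6*1.0^2/0.018
S = sqrt(755.5556)

27.4874 m


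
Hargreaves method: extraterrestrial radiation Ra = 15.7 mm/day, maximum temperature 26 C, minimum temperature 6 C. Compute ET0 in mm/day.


Tmean = (Tmax + Tmin)/2 = (26 + 6)/2 = 16.0
ET0 = 0.0023 * 15.7 * (16.0 + 17.8) * sqrt(26 - 6)
ET0 = 0.0023 * 15.7 * 33.8 * 4.472136

5.4583 mm/day


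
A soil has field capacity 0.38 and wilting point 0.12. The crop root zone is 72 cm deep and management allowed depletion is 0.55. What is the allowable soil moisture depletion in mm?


SMD = (FC - PWP) * d * MAD * 10
SMD = (0.38 - 0.12) * 72 * 0.55 * 10
SMD = 0.2600 * 72 * 0.55 * 10

102.9600 mm


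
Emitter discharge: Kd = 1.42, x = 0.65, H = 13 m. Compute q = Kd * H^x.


q = Kd * H^x = 1.42 * 13^0.65 = 1.42 * 5.297405

7.5223 L/h


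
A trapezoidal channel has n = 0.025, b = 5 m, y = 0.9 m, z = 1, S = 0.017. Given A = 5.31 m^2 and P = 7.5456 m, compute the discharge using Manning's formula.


R = A/P = 5.31/7.5456 = 0.703721
Q = (1/0.025) * 5.31 * 0.703721^(2/3) * 0.017^0.5

21.9102 m^3/s


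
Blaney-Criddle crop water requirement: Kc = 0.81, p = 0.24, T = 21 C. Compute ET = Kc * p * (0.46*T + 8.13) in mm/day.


ET = Kc * p * (0.46*T + 8.13)
ET = 0.81 * 0.24 * (0.46*21 + 8.13)
ET = 0.81 * 0.24 * 17.7900

3.4584 mm/day


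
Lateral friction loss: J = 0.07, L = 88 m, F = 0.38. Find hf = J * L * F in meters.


hf = J * L * F = 0.07 * 88 * 0.38 = 2.3408 m

2.3408 m


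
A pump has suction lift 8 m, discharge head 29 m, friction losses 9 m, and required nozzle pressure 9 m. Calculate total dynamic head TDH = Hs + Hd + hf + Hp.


TDH = Hs + Hd + hf + Hp = 8 + 29 + 9 + 9 = 55

55 m


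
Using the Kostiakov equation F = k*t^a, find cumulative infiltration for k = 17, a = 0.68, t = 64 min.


F = k * t^a = 17 * 64^0.68
F = 17 * 16.912289

287.5089 mm


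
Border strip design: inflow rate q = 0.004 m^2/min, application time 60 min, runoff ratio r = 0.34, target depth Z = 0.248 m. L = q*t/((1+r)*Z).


L = q*t/((1+r)*Z)
L = 0.004*60/((1+0.34)*0.248)
L = 0.24/0.33232

0.7222 m


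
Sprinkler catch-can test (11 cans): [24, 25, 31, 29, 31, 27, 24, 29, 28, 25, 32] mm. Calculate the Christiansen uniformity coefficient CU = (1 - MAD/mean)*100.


mean = 27.727273 mm
MAD = 2.479339 mm
CU = (1 - 2.479339/27.727273)*100

91.0581 %


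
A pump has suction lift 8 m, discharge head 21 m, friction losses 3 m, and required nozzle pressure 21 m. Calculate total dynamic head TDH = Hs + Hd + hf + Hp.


TDH = Hs + Hd + hf + Hp = 8 + 21 + 3 + 21 = 53

53 m


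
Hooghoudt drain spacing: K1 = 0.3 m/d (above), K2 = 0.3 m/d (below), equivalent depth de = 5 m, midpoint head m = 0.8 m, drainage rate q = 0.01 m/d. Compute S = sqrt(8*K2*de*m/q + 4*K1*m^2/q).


S^2 = 8*K2*de*m/q + 4*K1*m^2/q
S^2 = 8*0.3*5*0.8/0.01 + 4*0.3*0.8^2/0.01
S = sqrt(1036.8000)

32.1994 m


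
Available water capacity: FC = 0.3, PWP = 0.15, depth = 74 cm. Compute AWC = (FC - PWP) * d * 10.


AWC = (FC - PWP) * d * 10
AWC = (0.3 - 0.15) * 74 * 10
AWC = 0.1500 * 74 * 10

111.0000 mm


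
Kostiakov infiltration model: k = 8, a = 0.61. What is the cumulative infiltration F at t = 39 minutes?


F = k * t^a = 8 * 39^0.61
F = 8 * 9.344357

74.7549 mm


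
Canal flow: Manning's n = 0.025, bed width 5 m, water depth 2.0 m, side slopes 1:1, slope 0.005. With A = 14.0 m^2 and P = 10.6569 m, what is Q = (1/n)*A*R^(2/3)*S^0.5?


R = A/P = 14.0/10.6569 = 1.313703
Q = (1/0.025) * 14.0 * 1.313703^(2/3) * 0.005^0.5

47.4975 m^3/s


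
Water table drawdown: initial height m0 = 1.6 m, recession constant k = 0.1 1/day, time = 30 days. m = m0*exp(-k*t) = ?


m = m0 * exp(-k*t)
m = 1.6 * exp(-0.1 * 30)
m = 1.6 * exp(-3.0000)

0.0797 m


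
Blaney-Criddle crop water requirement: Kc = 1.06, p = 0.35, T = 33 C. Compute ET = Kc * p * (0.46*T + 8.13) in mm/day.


ET = Kc * p * (0.46*T + 8.13)
ET = 1.06 * 0.35 * (0.46*33 + 8.13)
ET = 1.06 * 0.35 * 23.3100

8.6480 mm/day


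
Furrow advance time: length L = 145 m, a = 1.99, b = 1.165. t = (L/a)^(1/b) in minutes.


t = (L/a)^(1/b)
t = (145/1.99)^(1/1.165)
t = 72.864322^(1/1.165)

39.6940 min


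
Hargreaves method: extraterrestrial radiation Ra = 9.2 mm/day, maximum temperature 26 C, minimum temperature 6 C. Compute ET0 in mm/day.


Tmean = (Tmax + Tmin)/2 = (26 + 6)/2 = 16.0
ET0 = 0.0023 * 9.2 * (16.0 + 17.8) * sqrt(26 - 6)
ET0 = 0.0023 * 9.2 * 33.8 * 4.472136

3.1985 mm/day


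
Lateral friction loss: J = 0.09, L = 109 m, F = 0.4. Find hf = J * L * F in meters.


hf = J * L * F = 0.09 * 109 * 0.4 = 3.9240 m

3.9240 m


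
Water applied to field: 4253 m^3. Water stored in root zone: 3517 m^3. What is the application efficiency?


Ea = V_root / V_field * 100 = 3517 / 4253 * 100 = 82.6946%

82.6946 %


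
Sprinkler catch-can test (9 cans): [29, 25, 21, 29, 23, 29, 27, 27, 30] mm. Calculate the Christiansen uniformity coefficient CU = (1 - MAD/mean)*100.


mean = 26.666667 mm
MAD = 2.444444 mm
CU = (1 - 2.444444/26.666667)*100

90.8333 %


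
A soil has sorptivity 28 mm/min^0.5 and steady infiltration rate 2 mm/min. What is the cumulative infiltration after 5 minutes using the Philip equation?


F = S*sqrt(t) + A*t
F = 28*sqrt(5) + 2*5
F = 28*2.236068 + 10

72.6099 mm


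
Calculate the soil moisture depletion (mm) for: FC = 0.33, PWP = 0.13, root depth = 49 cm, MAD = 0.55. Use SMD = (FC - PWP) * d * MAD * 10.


SMD = (FC - PWP) * d * MAD * 10
SMD = (0.33 - 0.13) * 49 * 0.55 * 10
SMD = 0.2000 * 49 * 0.55 * 10

53.9000 mm


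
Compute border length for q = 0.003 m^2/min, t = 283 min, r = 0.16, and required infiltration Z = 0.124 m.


L = q*t/((1+r)*Z)
L = 0.003*283/((1+0.16)*0.124)
L = 0.849/0.14384

5.9024 m


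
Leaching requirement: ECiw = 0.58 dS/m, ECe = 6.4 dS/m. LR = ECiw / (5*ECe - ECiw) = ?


LR = ECiw / (5*ECe - ECiw)
LR = 0.58 / (5*6.4 - 0.58)
LR = 0.58 / 31.4200

0.0185


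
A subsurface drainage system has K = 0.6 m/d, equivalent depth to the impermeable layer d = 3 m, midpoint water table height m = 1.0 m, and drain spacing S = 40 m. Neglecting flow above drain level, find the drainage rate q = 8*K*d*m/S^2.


q = 8*K*d*m/S^2
q = 8*0.6*3*1.0/40^2
q = 14.4000 / 1600

0.0090 m/d


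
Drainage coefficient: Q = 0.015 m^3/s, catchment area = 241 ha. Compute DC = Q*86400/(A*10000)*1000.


DC = Q * 86400 / (A * 10000) * 1000
DC = 0.015 * 86400 / (241 * 10000) * 1000
DC = 1296000.0000 / 2410000

0.5378 mm/day


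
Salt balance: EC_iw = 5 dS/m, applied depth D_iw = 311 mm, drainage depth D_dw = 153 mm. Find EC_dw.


EC_dw = EC_iw * D_iw / D_dw
EC_dw = 5 * 311 / 153
EC_dw = 1555 / 153

10.1634 dS/m


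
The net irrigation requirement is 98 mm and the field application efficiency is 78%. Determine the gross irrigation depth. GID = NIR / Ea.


Ea = 78% = 0.78
GID = NIR / Ea = 98 / 0.78 = 125.6410 mm

125.6410 mm


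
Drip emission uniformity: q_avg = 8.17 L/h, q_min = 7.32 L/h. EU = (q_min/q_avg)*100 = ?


EU = (q_min/q_avg)*100 = (7.32/8.17)*100 = 89.5961%

89.5961 %


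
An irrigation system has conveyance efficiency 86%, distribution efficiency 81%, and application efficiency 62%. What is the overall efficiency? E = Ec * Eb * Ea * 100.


Ec = 0.86, Eb = 0.81, Ea = 0.62
E = 0.86 * 0.81 * 0.62 * 100 = 43.1892%

43.1892 %


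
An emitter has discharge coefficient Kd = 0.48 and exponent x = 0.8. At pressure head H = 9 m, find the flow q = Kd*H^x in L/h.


q = Kd * H^x = 0.48 * 9^0.8 = 0.48 * 5.799546

2.7838 L/h


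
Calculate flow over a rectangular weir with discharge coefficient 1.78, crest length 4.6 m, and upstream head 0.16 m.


Q = C * L * H^(3/2) = 1.78 * 4.6 * 0.16^1.5 = 1.78 * 4.6 * 0.064000

0.5240 m^3/s


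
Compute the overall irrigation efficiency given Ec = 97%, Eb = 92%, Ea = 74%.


Ec = 0.97, Eb = 0.92, Ea = 0.74
E = 0.97 * 0.92 * 0.74 * 100 = 66.0376%

66.0376 %


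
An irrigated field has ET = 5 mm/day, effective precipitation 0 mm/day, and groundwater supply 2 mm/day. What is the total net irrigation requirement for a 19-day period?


Daily deficit = ET - Pe - GW = 5 - 0 - 2 = 3 mm/day
NIR = 3 * 19 = 57 mm

57.0000 mm


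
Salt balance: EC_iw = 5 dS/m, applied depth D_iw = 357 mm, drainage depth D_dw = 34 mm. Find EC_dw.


EC_dw = EC_iw * D_iw / D_dw
EC_dw = 5 * 357 / 34
EC_dw = 1785 / 34

52.5000 dS/m


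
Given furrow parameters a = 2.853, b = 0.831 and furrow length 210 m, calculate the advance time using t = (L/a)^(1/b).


t = (L/a)^(1/b)
t = (210/2.853)^(1/0.831)
t = 73.606730^(1/0.831)

176.4377 min


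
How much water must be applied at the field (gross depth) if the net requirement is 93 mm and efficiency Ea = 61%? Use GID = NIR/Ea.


Ea = 61% = 0.61
GID = NIR / Ea = 93 / 0.61 = 152.4590 mm

152.4590 mm


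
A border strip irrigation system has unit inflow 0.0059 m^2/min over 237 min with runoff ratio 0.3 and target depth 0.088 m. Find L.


L = q*t/((1+r)*Z)
L = 0.0059*237/((1+0.3)*0.088)
L = 1.3983/0.1144

12.2229 m


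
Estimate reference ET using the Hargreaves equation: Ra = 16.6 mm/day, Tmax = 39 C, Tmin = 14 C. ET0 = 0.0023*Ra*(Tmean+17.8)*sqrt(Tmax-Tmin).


Tmean = (Tmax + Tmin)/2 = (39 + 14)/2 = 26.5
ET0 = 0.0023 * 16.6 * (26.5 + 17.8) * sqrt(39 - 14)
ET0 = 0.0023 * 16.6 * 44.3 * 5.000000

8.4569 mm/day


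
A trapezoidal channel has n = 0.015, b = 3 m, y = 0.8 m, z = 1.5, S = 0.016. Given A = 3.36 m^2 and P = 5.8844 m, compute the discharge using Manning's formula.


R = A/P = 3.36/5.8844 = 0.571001
Q = (1/0.015) * 3.36 * 0.571001^(2/3) * 0.016^0.5

19.5014 m^3/s


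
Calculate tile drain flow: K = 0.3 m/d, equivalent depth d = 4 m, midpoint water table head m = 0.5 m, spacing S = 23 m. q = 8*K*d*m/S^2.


q = 8*K*d*m/S^2
q = 8*0.3*4*0.5/23^2
q = 4.8000 / 529

0.0091 m/d


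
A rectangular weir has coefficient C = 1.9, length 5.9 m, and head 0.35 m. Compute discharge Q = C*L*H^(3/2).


Q = C * L * H^(3/2) = 1.9 * 5.9 * 0.35^1.5 = 1.9 * 5.9 * 0.207063

2.3212 m^3/s


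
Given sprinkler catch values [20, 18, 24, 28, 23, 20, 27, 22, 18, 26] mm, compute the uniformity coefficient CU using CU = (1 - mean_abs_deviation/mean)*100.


mean = 22.600000 mm
MAD = 3.000000 mm
CU = (1 - 3.000000/22.600000)*100

86.7257 %


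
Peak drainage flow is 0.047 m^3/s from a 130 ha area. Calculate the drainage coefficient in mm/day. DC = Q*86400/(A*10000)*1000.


DC = Q * 86400 / (A * 10000) * 1000
DC = 0.047 * 86400 / (130 * 10000) * 1000
DC = 4060800.0000 / 1300000

3.1237 mm/day


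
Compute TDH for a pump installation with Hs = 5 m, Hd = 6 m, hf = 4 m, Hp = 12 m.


TDH = Hs + Hd + hf + Hp = 5 + 6 + 4 + 12 = 27

27 m


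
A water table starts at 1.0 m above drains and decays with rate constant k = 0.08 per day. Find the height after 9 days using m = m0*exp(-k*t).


m = m0 * exp(-k*t)
m = 1.0 * exp(-0.08 * 9)
m = 1.0 * exp(-0.7200)

0.4868 m


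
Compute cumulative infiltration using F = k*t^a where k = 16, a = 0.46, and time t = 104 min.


F = k * t^a = 16 * 104^0.46
F = 16 * 8.469062

135.5050 mm


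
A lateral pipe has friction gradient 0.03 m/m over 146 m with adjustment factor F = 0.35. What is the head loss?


hf = J * L * F = 0.03 * 146 * 0.35 = 1.5330 m

1.5330 m


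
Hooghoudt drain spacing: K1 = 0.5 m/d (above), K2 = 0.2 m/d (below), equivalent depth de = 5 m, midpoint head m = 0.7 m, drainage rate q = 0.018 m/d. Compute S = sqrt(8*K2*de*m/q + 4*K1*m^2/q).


S^2 = 8*K2*de*m/q + 4*K1*m^2/q
S^2 = 8*0.2*5*0.7/0.018 + 4*0.5*0.7^2/0.018
S = sqrt(365.5556)

19.1195 m


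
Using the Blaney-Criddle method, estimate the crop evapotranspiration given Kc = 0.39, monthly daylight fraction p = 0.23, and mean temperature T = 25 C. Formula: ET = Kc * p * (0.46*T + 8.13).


ET = Kc * p * (0.46*T + 8.13)
ET = 0.39 * 0.23 * (0.46*25 + 8.13)
ET = 0.39 * 0.23 * 19.6300

1.7608 mm/day


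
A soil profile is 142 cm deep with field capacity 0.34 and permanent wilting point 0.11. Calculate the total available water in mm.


AWC = (FC - PWP) * d * 10
AWC = (0.34 - 0.11) * 142 * 10
AWC = 0.2300 * 142 * 10

326.6000 mm


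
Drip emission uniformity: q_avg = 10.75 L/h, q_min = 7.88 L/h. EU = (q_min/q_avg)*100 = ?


EU = (q_min/q_avg)*100 = (7.88/10.75)*100 = 73.3023%

73.3023 %


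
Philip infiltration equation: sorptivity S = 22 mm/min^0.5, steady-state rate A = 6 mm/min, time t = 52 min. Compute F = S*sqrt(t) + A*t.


F = S*sqrt(t) + A*t
F = 22*sqrt(52) + 6*52
F = 22*7.211103 + 312

470.6443 mm


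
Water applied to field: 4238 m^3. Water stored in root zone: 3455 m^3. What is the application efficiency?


Ea = V_root / V_field * 100 = 3455 / 4238 * 100 = 81.5243%

81.5243 %


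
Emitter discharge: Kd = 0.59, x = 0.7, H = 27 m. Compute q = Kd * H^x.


q = Kd * H^x = 0.59 * 27^0.7 = 0.59 * 10.045109

5.9266 L/h


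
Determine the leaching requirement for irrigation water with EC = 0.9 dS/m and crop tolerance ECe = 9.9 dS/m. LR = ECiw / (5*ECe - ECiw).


LR = ECiw / (5*ECe - ECiw)
LR = 0.9 / (5*9.9 - 0.9)
LR = 0.9 / 48.6000

0.0185


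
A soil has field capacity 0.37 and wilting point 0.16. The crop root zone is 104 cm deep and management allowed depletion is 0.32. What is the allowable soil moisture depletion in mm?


SMD = (FC - PWP) * d * MAD * 10
SMD = (0.37 - 0.16) * 104 * 0.32 * 10
SMD = 0.2100 * 104 * 0.32 * 10

69.8880 mm


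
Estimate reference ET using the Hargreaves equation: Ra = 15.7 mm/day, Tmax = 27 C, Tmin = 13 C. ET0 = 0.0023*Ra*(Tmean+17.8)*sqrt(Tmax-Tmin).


Tmean = (Tmax + Tmin)/2 = (27 + 13)/2 = 20.0
ET0 = 0.0023 * 15.7 * (20.0 + 17.8) * sqrt(27 - 13)
ET0 = 0.0023 * 15.7 * 37.8 * 3.741657

5.1072 mm/day


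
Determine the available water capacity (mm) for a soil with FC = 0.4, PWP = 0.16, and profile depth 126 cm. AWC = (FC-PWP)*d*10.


AWC = (FC - PWP) * d * 10
AWC = (0.4 - 0.16) * 126 * 10
AWC = 0.2400 * 126 * 10

302.4000 mm


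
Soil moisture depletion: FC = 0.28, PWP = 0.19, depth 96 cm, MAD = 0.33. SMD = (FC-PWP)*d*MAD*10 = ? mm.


SMD = (FC - PWP) * d * MAD * 10
SMD = (0.28 - 0.19) * 96 * 0.33 * 10
SMD = 0.0900 * 96 * 0.33 * 10

28.5120 mm


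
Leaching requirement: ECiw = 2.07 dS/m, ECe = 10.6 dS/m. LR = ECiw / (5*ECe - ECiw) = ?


LR = ECiw / (5*ECe - ECiw)
LR = 2.07 / (5*10.6 - 2.07)
LR = 2.07 / 50.9300

0.0406


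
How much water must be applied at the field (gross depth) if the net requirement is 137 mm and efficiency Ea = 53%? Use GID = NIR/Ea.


Ea = 53% = 0.53
GID = NIR / Ea = 137 / 0.53 = 258.4906 mm

258.4906 mm


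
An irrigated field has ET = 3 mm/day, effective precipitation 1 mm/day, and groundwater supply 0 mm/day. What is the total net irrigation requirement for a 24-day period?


Daily deficit = ET - Pe - GW = 3 - 1 - 0 = 2 mm/day
NIR = 2 * 24 = 48 mm

48.0000 mm


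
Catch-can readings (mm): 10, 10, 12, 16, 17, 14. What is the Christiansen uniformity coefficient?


mean = 13.166667 mm
MAD = 2.500000 mm
CU = (1 - 2.500000/13.166667)*100

81.0127 %


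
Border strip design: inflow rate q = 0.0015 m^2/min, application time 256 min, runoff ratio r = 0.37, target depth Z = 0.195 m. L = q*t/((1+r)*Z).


L = q*t/((1+r)*Z)
L = 0.0015*256/((1+0.37)*0.195)
L = 0.384/0.26715

1.4374 m


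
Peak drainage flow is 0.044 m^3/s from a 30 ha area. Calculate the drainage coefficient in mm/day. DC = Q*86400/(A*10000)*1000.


DC = Q * 86400 / (A * 10000) * 1000
DC = 0.044 * 86400 / (30 * 10000) * 1000
DC = 3801600.0000 / 300000

12.6720 mm/day


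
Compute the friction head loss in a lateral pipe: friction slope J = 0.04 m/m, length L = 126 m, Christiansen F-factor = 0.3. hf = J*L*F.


hf = J * L * F = 0.04 * 126 * 0.3 = 1.5120 m

1.5120 m


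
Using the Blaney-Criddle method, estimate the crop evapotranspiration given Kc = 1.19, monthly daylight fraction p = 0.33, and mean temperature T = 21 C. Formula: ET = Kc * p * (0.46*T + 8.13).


ET = Kc * p * (0.46*T + 8.13)
ET = 1.19 * 0.33 * (0.46*21 + 8.13)
ET = 1.19 * 0.33 * 17.7900

6.9861 mm/day


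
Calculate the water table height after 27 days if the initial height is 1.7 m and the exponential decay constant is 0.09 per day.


m = m0 * exp(-k*t)
m = 1.7 * exp(-0.09 * 27)
m = 1.7 * exp(-2.4300)

0.1497 m


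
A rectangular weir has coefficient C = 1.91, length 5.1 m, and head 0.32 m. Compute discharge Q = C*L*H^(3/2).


Q = C * L * H^(3/2) = 1.91 * 5.1 * 0.32^1.5 = 1.91 * 5.1 * 0.181019

1.7633 m^3/s


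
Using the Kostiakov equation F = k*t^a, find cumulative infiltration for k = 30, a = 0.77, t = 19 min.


F = k * t^a = 30 * 19^0.77
F = 30 * 9.652510

289.5753 mm


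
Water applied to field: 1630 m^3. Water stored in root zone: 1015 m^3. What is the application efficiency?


Ea = V_root / V_field * 100 = 1015 / 1630 * 100 = 62.2699%

62.2699 %


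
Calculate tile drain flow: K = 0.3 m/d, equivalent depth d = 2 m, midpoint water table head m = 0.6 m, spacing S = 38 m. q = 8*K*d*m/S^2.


q = 8*K*d*m/S^2
q = 8*0.3*2*0.6/38^2
q = 2.8800 / 1444

0.0020 m/d


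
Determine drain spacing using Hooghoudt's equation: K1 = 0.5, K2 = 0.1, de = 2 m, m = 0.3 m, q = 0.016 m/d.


S^2 = 8*K2*de*m/q + 4*K1*m^2/q
S^2 = 8*0.1*2*0.3/0.016 + 4*0.5*0.3^2/0.016
S = sqrt(41.2500)

6.4226 m


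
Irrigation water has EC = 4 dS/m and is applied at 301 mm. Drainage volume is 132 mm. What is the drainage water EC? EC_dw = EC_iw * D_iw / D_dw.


EC_dw = EC_iw * D_iw / D_dw
EC_dw = 4 * 301 / 132
EC_dw = 1204 / 132

9.1212 dS/m


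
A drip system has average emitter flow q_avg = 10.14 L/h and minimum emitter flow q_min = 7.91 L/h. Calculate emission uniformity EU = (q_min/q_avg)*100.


EU = (q_min/q_avg)*100 = (7.91/10.14)*100 = 78.0079%

78.0079 %


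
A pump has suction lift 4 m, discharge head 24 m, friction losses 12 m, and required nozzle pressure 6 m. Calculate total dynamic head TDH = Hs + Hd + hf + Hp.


TDH = Hs + Hd + hf + Hp = 4 + 24 + 12 + 6 = 46

46 m


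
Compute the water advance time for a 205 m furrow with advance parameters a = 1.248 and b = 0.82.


t = (L/a)^(1/b)
t = (205/1.248)^(1/0.82)
t = 164.262821^(1/0.82)

503.3582 min


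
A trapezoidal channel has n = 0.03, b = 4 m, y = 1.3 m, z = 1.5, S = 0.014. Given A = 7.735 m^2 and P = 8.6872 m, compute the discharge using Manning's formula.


R = A/P = 7.735/8.6872 = 0.890390
Q = (1/0.03) * 7.735 * 0.890390^(2/3) * 0.014^0.5

28.2351 m^3/s


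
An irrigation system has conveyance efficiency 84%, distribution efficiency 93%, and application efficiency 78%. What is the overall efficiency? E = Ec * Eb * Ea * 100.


Ec = 0.84, Eb = 0.93, Ea = 0.78
E = 0.84 * 0.93 * 0.78 * 100 = 60.9336%

60.9336 %


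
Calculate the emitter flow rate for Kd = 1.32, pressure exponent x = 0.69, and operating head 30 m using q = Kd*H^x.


q = Kd * H^x = 1.32 * 30^0.69 = 1.32 * 10.452343

13.7971 L/h


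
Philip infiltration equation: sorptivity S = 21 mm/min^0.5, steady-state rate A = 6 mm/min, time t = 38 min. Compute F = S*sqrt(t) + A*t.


F = S*sqrt(t) + A*t
F = 21*sqrt(38) + 6*38
F = 21*6.164414 + 228

357.4527 mm


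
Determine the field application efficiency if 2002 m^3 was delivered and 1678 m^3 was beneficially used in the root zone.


Ea = V_root / V_field * 100 = 1678 / 2002 * 100 = 83.8162%

83.8162 %


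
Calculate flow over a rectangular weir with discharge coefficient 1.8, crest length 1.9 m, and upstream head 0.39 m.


Q = C * L * H^(3/2) = 1.8 * 1.9 * 0.39^1.5 = 1.8 * 1.9 * 0.243555

0.8330 m^3/s


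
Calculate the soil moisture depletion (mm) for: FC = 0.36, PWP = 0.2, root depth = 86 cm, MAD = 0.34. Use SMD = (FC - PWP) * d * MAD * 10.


SMD = (FC - PWP) * d * MAD * 10
SMD = (0.36 - 0.2) * 86 * 0.34 * 10
SMD = 0.1600 * 86 * 0.34 * 10

46.7840 mm


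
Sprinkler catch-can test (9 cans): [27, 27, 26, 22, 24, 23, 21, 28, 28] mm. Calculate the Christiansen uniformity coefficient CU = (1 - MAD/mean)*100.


mean = 25.111111 mm
MAD = 2.320988 mm
CU = (1 - 2.320988/25.111111)*100

90.7571 %


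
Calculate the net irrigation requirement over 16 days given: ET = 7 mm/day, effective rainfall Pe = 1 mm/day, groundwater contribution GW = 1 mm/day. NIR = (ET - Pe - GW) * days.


Daily deficit = ET - Pe - GW = 7 - 1 - 1 = 5 mm/day
NIR = 5 * 16 = 80 mm

80.0000 mm


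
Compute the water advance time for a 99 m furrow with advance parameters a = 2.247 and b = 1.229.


t = (L/a)^(1/b)
t = (99/2.247)^(1/1.229)
t = 44.058745^(1/1.229)

21.7620 min


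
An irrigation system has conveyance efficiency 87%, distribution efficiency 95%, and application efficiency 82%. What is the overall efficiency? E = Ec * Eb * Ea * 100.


Ec = 0.87, Eb = 0.95, Ea = 0.82
E = 0.87 * 0.95 * 0.82 * 100 = 67.7730%

67.7730 %


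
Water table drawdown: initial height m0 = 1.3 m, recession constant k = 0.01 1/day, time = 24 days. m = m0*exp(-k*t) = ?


m = m0 * exp(-k*t)
m = 1.3 * exp(-0.01 * 24)
m = 1.3 * exp(-0.2400)

1.0226 m


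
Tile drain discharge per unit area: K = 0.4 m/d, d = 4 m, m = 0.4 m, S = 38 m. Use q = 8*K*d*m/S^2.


q = 8*K*d*m/S^2
q = 8*0.4*4*0.4/38^2
q = 5.1200 / 1444

0.0035 m/d


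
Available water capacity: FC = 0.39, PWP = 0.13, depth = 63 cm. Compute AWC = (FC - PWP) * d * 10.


AWC = (FC - PWP) * d * 10
AWC = (0.39 - 0.13) * 63 * 10
AWC = 0.2600 * 63 * 10

163.8000 mm


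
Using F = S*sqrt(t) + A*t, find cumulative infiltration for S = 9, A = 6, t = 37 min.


F = S*sqrt(t) + A*t
F = 9*sqrt(37) + 6*37
F = 9*6.082763 + 222

276.7449 mm


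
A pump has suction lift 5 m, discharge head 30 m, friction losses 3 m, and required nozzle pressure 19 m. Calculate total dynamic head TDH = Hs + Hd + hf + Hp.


TDH = Hs + Hd + hf + Hp = 5 + 30 + 3 + 19 = 57

57 m


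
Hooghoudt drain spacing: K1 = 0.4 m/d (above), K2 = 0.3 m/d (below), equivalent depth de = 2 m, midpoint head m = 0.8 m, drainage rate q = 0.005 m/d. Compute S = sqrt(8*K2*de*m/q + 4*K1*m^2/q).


S^2 = 8*K2*de*m/q + 4*K1*m^2/q
S^2 = 8*0.3*2*0.8/0.005 + 4*0.4*0.8^2/0.005
S = sqrt(972.8000)

31.1897 m


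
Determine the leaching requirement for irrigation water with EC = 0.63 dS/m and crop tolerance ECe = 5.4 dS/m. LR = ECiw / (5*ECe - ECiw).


LR = ECiw / (5*ECe - ECiw)
LR = 0.63 / (5*5.4 - 0.63)
LR = 0.63 / 26.3700

0.0239


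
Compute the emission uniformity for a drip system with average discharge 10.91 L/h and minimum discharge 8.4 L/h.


EU = (q_min/q_avg)*100 = (8.4/10.91)*100 = 76.9936%

76.9936 %


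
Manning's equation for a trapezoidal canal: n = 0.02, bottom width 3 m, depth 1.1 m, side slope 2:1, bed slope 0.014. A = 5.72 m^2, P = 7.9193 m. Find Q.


R = A/P = 5.72/7.9193 = 0.722286
Q = (1/0.02) * 5.72 * 0.722286^(2/3) * 0.014^0.5

27.2418 m^3/s


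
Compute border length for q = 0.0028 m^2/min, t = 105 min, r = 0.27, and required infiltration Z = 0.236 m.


L = q*t/((1+r)*Z)
L = 0.0028*105/((1+0.27)*0.236)
L = 0.294/0.29972

0.9809 m


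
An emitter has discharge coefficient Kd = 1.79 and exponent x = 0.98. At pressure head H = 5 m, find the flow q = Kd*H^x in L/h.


q = Kd * H^x = 1.79 * 5^0.98 = 1.79 * 4.841619

8.6665 L/h


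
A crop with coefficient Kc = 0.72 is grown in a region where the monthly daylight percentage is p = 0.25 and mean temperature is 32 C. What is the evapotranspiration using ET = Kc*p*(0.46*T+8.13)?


ET = Kc * p * (0.46*T + 8.13)
ET = 0.72 * 0.25 * (0.46*32 + 8.13)
ET = 0.72 * 0.25 * 22.8500

4.1130 mm/day


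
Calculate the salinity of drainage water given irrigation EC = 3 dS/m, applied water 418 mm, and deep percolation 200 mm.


EC_dw = EC_iw * D_iw / D_dw
EC_dw = 3 * 418 / 200
EC_dw = 1254 / 200

6.2700 dS/m


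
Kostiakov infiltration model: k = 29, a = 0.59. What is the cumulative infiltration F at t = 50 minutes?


F = k * t^a = 29 * 50^0.59
F = 29 * 10.055237

291.6019 mm


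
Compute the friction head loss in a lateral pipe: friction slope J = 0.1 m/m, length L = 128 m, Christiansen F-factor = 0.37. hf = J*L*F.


hf = J * L * F = 0.1 * 128 * 0.37 = 4.7360 m

4.7360 m
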